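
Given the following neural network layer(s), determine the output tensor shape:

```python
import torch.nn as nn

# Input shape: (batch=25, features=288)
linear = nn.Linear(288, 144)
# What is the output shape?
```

Input: (25, 288) -> Output: (25, 144)

Answer: (25, 144)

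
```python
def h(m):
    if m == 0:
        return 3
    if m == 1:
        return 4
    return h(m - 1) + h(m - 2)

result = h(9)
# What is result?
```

Build up from base cases: h(0)=3, h(1)=4, h(2)=7, h(3)=11, h(4)=18, h(5)=29, h(6)=47, ..., h(9)=199

Answer: 199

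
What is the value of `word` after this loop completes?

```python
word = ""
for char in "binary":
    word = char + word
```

Reverse 'binary'
`word` takes the values: "" → "b" → "ib" → "nib" → "anib" → "ranib" → "yranib"

Answer: "yranib"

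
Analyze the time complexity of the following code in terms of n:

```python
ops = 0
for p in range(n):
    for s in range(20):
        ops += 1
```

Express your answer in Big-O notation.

Each loop level contributes: n × 1. Multiplying the contributions gives O(n).

Answer: O(n)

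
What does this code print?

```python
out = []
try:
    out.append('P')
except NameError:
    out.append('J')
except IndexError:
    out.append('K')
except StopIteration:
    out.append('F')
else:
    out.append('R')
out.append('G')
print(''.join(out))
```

Execution trace: 'P' (try body, no exception) → 'R' (else) → 'G' (after the try/except). Output: PRG

Answer: PRG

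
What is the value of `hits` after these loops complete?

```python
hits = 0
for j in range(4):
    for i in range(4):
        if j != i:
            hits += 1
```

4² - 4 (exclude diagonal)
`hits` takes the values: 0 → 1 → 2 → 3 → 4 → 5 → 6 → 7 → 8 → 9 → 10 → 11 → 12

Answer: 12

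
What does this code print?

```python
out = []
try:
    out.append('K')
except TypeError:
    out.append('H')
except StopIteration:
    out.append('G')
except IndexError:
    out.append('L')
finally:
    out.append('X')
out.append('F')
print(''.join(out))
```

Execution trace: 'K' (try body, no exception) → 'X' (finally) → 'F' (after the try/except). Output: KXF

Answer: KXF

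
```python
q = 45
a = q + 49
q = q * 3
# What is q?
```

Trace:
`q = 45` → q = 45
`a = q + 49` → a = 94
`q = q * 3` → q = 135
So q = 135

Answer: 135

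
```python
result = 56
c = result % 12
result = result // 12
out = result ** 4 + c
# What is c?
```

Trace:
`result = 56` → result = 56
`c = result % 12` → c = 8
`result = result // 12` → result = 4
`out = result ** 4 + c` → out = 264
So c = 8

Answer: 8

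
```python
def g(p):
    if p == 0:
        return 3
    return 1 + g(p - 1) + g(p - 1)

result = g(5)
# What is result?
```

g(p) = 1 + 2·g(p-1), g(0)=3. Closed form: (3+1)·2^5 - 1 = 127.

Answer: 127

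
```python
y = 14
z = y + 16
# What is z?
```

Trace:
`y = 14` → y = 14
`z = y + 16` → z = 30
So z = 30

Answer: 30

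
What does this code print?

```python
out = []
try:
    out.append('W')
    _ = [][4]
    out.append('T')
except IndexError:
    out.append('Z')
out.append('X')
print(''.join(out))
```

Execution trace: 'W' (try body) → 'Z' (except IndexError) → 'X' (after the try/except). Output: WZX

Answer: WZX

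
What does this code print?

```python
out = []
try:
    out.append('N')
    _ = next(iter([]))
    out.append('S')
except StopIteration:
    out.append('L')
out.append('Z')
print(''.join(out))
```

Execution trace: 'N' (try body) → 'L' (except StopIteration) → 'Z' (after the try/except). Output: NLZ

Answer: NLZ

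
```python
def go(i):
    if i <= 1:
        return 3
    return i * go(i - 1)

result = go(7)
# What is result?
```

go(7) = 7 * 6 * 5 * 4 * 3 * 2 * 3 = 15120

Answer: 15120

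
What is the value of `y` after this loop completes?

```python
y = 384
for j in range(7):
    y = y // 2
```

Halve 7 times: 384 // 2^7 = 3
`y` takes the values: 384 → 192 → 96 → 48 → 24 → 12 → 6 → 3

Answer: 3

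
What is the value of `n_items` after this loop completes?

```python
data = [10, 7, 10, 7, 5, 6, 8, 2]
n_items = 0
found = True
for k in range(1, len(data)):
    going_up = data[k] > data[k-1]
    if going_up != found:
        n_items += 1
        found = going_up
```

Count direction changes in [10, 7, 10, 7, 5, 6, 8, 2]
`n_items` takes the values: 0 → 1 → 2 → 3 → 4 → 5

Answer: 5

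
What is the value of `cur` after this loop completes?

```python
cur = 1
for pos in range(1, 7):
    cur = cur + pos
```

Start at 1, add 1 through 6
`cur` takes the values: 1 → 2 → 4 → 7 → 11 → 16 → 22

Answer: 22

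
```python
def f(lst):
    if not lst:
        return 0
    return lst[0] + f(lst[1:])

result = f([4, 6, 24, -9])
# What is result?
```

4 + 6 + 24 + (-9) + 0 = 25

Answer: 25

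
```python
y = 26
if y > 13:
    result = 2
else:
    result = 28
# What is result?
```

Trace:
`y = 26` → y = 26
`if y > 13: ...` → y > 13 is True → result = 2
So result = 2

Answer: 2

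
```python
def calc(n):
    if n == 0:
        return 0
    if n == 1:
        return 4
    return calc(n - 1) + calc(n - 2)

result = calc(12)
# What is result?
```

Build up from base cases: calc(0)=0, calc(1)=4, calc(2)=4, calc(3)=8, calc(4)=12, calc(5)=20, calc(6)=32, ..., calc(12)=576

Answer: 576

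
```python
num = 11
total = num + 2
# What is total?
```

Trace:
`num = 11` → num = 11
`total = num + 2` → total = 13
So total = 13

Answer: 13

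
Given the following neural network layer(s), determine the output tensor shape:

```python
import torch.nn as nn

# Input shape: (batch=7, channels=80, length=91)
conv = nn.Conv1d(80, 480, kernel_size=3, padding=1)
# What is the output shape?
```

Input: (7, 80, 91) -> Output: (7, 480, 91)

Answer: (7, 480, 91)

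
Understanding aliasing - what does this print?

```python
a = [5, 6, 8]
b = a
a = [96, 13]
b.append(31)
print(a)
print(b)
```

Key concept: rebinding vs mutation: a is rebound to a new list, b still points at the original.
Step by step:
`a = [5, 6, 8]` → a = [5, 6, 8]
`b = a` → b = [5, 6, 8] (same object as a)
`a = [96, 13]` → a = [96, 13]
`b.append(31)` → b = [5, 6, 8, 31]
`print(a)` → prints [96, 13]
`print(b)` → prints [5, 6, 8, 31]

Answer:
[96, 13]
[5, 6, 8, 31]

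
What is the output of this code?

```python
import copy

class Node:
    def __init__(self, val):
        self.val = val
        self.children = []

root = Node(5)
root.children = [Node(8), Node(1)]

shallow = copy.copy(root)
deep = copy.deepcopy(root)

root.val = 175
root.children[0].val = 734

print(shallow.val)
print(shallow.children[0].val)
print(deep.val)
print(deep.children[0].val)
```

Key concept: deep copy with custom objects.
Step by step:
`root = Node(5)` → root = Node(val=5, children=[])
`root.children = [Node(8), Node(1)]` → root = Node(val=5, children=[Node(val=8, children=[]), Node(val=1, children=[])])
`shallow = copy.copy(root)` → shallow = Node(val=5, children=[Node(val=8, children=[]), Node(val=1, children=[])])
`deep = copy.deepcopy(root)` → deep = Node(val=5, children=[Node(val=8, children=[]), Node(val=1, children=[])])
`root.val = 175` → root = Node(val=175, children=[Node(val=8, children=[]), Node(val=1, children=[])])
`root.children[0].val = 734` → root = Node(val=175, children=[Node(val=734, children=[]), Node(val=1, children=[])]); shallow = Node(val=5, children=[Node(val=734, children=[]), Node(val=1, children=[])])
`print(shallow.val)` → prints 5
`print(shallow.children[0].val)` → prints 734
`print(deep.val)` → prints 5
`print(deep.children[0].val)` → prints 8

Answer:
5
734
5
8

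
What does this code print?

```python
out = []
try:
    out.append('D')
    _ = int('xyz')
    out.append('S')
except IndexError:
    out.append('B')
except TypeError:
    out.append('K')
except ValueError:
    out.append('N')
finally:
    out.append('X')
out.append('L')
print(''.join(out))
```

Execution trace: 'D' (try body) → 'N' (except ValueError) → 'X' (finally) → 'L' (after the try/except). Output: DNXL

Answer: DNXL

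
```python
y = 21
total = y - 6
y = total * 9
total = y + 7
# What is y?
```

Trace:
`y = 21` → y = 21
`total = y - 6` → total = 15
`y = total * 9` → y = 135
`total = y + 7` → total = 142
So y = 135

Answer: 135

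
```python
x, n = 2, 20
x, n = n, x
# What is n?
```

Trace:
`x, n = 2, 20` → x = 2; n = 20
`x, n = n, x` → x = 20; n = 2
So n = 2

Answer: 2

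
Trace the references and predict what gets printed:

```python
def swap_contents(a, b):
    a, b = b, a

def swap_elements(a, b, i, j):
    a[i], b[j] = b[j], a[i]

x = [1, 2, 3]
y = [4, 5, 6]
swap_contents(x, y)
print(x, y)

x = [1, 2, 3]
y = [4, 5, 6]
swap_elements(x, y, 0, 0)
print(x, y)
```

Key concept: parameter rebinding vs mutation.
Step by step:
`x = [1, 2, 3]` → x = [1, 2, 3]
`y = [4, 5, 6]` → y = [4, 5, 6]
`swap_contents(x, y)` → no visible change to tracked variables
`print(x, y)` → prints [1, 2, 3] [4, 5, 6]
`x = [1, 2, 3]` → x = [1, 2, 3]
`y = [4, 5, 6]` → y = [4, 5, 6]
`swap_elements(x, y, 0, 0)` → x = [4, 2, 3]; y = [1, 5, 6]
`print(x, y)` → prints [4, 2, 3] [1, 5, 6]

Answer:
[1, 2, 3] [4, 5, 6]
[4, 2, 3] [1, 5, 6]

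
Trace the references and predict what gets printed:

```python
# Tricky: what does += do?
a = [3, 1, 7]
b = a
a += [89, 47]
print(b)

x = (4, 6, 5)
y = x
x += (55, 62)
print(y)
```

Key concept: += behavior differs for mutable vs immutable.
Step by step:
`a = [3, 1, 7]` → a = [3, 1, 7]
`b = a` → b = [3, 1, 7] (same object as a)
`a += [89, 47]` → a = [3, 1, 7, 89, 47] (same object as b); b = [3, 1, 7, 89, 47] (same object as a)
`print(b)` → prints [3, 1, 7, 89, 47]
`x = (4, 6, 5)` → x = (4, 6, 5)
`y = x` → y = (4, 6, 5)
`x += (55, 62)` → x = (4, 6, 5, 55, 62)
`print(y)` → prints (4, 6, 5)

Answer:
[3, 1, 7, 89, 47]
(4, 6, 5)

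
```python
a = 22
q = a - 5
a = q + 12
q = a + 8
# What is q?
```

Trace:
`a = 22` → a = 22
`q = a - 5` → q = 17
`a = q + 12` → a = 29
`q = a + 8` → q = 37
So q = 37

Answer: 37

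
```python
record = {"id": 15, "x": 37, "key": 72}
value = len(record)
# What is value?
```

Trace:
`record = {"id": 15, "x": 37, "key": 72}` → record = {'id': 15, 'x': 37, 'key': 72}
`value = len(record)` → value = 3
So value = 3

Answer: 3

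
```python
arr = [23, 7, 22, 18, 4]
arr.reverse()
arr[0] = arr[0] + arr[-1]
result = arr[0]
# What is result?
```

Trace:
`arr = [23, 7, 22, 18, 4]` → arr = [23, 7, 22, 18, 4]
`arr.reverse()` → arr = [4, 18, 22, 7, 23]
`arr[0] = arr[0] + arr[-1]` → arr = [27, 18, 22, 7, 23]
`result = arr[0]` → result = 27
So result = 27

Answer: 27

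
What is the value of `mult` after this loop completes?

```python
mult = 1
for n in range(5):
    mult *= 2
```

2^5 = 32
`mult` takes the values: 1 → 2 → 4 → 8 → 16 → 32

Answer: 32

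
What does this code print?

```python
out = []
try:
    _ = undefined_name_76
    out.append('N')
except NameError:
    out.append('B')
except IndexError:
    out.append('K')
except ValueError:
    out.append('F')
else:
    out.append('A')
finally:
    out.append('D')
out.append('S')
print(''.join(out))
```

Execution trace: 'B' (except NameError) → 'D' (finally) → 'S' (after the try/except). Output: BDS

Answer: BDS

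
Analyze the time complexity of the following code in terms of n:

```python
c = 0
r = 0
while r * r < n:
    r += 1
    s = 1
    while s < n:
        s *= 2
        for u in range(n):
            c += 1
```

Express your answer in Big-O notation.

Each loop level contributes: √n × log n × n. Multiplying the contributions gives O(n√n log n).

Answer: O(n√n log n)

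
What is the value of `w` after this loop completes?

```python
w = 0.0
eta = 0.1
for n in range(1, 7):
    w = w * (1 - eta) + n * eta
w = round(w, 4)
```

Moving average with lr=0.1
`w` takes the values: 0.0 → 0.1 → 0.29 → 0.561 → 0.9049 → 1.31441 → 1.782969 → 1.783

Answer: 1.783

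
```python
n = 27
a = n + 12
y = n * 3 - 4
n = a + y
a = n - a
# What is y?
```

Trace:
`n = 27` → n = 27
`a = n + 12` → a = 39
`y = n * 3 - 4` → y = 77
`n = a + y` → n = 116
`a = n - a` → a = 77
So y = 77

Answer: 77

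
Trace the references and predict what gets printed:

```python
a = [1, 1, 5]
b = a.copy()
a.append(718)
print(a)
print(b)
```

Key concept: list.copy() creates independent copy.
Step by step:
`a = [1, 1, 5]` → a = [1, 1, 5]
`b = a.copy()` → b = [1, 1, 5]
`a.append(718)` → a = [1, 1, 5, 718]
`print(a)` → prints [1, 1, 5, 718]
`print(b)` → prints [1, 1, 5]

Answer:
[1, 1, 5, 718]
[1, 1, 5]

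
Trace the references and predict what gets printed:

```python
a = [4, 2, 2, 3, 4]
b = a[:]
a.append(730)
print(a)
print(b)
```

Key concept: slice [:] creates copy.
Step by step:
`a = [4, 2, 2, 3, 4]` → a = [4, 2, 2, 3, 4]
`b = a[:]` → b = [4, 2, 2, 3, 4]
`a.append(730)` → a = [4, 2, 2, 3, 4, 730]
`print(a)` → prints [4, 2, 2, 3, 4, 730]
`print(b)` → prints [4, 2, 2, 3, 4]

Answer:
[4, 2, 2, 3, 4, 730]
[4, 2, 2, 3, 4]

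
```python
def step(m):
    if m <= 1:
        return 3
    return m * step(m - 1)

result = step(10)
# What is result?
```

step(10) = 10 * 9 * 8 * 7 * 6 * 5 * 4 * 3 * 2 * 3 = 10886400

Answer: 10886400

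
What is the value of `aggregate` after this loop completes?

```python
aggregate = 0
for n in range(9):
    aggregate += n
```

Sum of 0 to 8 = 36
`aggregate` takes the values: 0 → 1 → 3 → 6 → 10 → 15 → 21 → 28 → 36

Answer: 36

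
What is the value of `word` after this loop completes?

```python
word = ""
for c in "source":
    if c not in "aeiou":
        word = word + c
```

Remove vowels from 'source'
`word` takes the values: "" → "s" → "sr" → "src"

Answer: "src"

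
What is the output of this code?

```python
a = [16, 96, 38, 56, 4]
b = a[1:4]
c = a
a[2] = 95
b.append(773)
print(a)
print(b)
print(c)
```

Key concept: slice vs alias.
Step by step:
`a = [16, 96, 38, 56, 4]` → a = [16, 96, 38, 56, 4]
`b = a[1:4]` → b = [96, 38, 56]
`c = a` → c = [16, 96, 38, 56, 4] (same object as a)
`a[2] = 95` → a = [16, 96, 95, 56, 4] (same object as c); c = [16, 96, 95, 56, 4] (same object as a)
`b.append(773)` → b = [96, 38, 56, 773]
`print(a)` → prints [16, 96, 95, 56, 4]
`print(b)` → prints [96, 38, 56, 773]
`print(c)` → prints [16, 96, 95, 56, 4]

Answer:
[16, 96, 95, 56, 4]
[96, 38, 56, 773]
[16, 96, 95, 56, 4]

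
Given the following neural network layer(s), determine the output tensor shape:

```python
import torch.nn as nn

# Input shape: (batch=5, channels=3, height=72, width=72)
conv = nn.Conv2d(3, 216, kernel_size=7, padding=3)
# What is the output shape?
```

Input: (5, 3, 72, 72) -> Output: (5, 216, 72, 72)

Answer: (5, 216, 72, 72)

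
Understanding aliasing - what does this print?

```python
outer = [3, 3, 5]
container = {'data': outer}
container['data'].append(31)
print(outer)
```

Key concept: dict holds reference to list.
Step by step:
`outer = [3, 3, 5]` → outer = [3, 3, 5]
`container = {'data': outer}` → container = {'data': [3, 3, 5]}
`container['data'].append(31)` → outer = [3, 3, 5, 31]; container = {'data': [3, 3, 5, 31]}
`print(outer)` → prints [3, 3, 5, 31]

Answer: [3, 3, 5, 31]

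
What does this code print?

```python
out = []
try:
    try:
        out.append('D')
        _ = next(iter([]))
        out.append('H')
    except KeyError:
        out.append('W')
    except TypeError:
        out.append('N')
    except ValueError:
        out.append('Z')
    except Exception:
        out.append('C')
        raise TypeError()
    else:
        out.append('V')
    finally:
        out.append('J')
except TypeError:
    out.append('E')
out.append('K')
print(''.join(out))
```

Execution trace: 'D' (inner try body) → 'C' (inner except Exception) → 'J' (inner finally) → 'E' (outer except TypeError) → 'K' (after the try/except). Output: DCJEK

Answer: DCJEK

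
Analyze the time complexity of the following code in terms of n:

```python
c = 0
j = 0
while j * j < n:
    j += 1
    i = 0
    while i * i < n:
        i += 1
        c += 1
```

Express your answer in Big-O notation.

Each loop level contributes: √n × √n. Multiplying the contributions gives O(n).

Answer: O(n)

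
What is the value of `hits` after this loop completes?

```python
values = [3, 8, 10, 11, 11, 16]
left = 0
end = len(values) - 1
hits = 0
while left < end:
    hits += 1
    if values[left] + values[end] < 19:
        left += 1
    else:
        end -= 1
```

Steps to find pair summing to 19
`hits` takes the values: 0 → 1 → 2 → 3 → 4 → 5

Answer: 5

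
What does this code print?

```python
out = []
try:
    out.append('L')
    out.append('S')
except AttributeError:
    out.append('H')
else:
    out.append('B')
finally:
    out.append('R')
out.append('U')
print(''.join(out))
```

Execution trace: 'L' (try body) → 'S' (try body, no exception) → 'B' (else) → 'R' (finally) → 'U' (after the try/except). Output: LSBRU

Answer: LSBRU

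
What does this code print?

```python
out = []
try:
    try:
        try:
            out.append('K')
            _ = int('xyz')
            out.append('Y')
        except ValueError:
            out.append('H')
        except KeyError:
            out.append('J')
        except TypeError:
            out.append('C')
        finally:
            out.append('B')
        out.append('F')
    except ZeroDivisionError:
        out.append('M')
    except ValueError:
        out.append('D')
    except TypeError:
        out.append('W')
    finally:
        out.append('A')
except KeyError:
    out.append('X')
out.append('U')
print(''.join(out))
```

Execution trace: 'K' (inner try body) → 'H' (inner except ValueError) → 'B' (inner finally) → 'F' (try body, no exception) → 'A' (finally) → 'U' (after the try/except). Output: KHBFAU

Answer: KHBFAU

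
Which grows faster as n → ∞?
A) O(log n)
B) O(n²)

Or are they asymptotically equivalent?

O(log n) vs O(n²): Higher order terms dominate.

Answer: B) O(n²) grows faster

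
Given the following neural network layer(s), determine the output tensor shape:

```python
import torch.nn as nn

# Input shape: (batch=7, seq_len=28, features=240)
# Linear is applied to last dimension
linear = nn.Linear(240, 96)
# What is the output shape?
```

Input: (7, 28, 240) -> Output: (7, 28, 96)

Answer: (7, 28, 96)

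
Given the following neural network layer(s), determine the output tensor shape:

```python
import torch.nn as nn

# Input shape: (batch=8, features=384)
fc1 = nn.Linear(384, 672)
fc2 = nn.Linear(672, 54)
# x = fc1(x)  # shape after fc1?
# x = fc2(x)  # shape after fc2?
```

Input: (8, 384) -> after fc1: (8, 672) -> Output: (8, 54)

Answer: (8, 54)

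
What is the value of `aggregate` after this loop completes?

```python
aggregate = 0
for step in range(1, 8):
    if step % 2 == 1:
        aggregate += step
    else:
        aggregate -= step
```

Add odd, subtract even
`aggregate` takes the values: 0 → 1 → -1 → 2 → -2 → 3 → -3 → 4

Answer: 4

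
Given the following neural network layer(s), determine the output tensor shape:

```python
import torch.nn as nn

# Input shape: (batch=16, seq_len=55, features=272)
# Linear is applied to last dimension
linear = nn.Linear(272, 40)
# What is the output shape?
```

Input: (16, 55, 272) -> Output: (16, 55, 40)

Answer: (16, 55, 40)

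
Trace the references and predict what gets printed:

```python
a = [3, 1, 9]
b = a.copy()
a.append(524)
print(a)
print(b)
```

Key concept: list.copy() creates independent copy.
Step by step:
`a = [3, 1, 9]` → a = [3, 1, 9]
`b = a.copy()` → b = [3, 1, 9]
`a.append(524)` → a = [3, 1, 9, 524]
`print(a)` → prints [3, 1, 9, 524]
`print(b)` → prints [3, 1, 9]

Answer:
[3, 1, 9, 524]
[3, 1, 9]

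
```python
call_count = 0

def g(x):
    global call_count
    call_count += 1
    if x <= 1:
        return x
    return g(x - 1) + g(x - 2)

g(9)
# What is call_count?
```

Calls(x) = 1 + Calls(x-1) + Calls(x-2); Calls(0)=Calls(1)=1. For x=9 this gives 109.

Answer: 109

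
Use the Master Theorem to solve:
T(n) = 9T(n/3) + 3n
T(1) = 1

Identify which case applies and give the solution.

a=9, b=3, f(n)=3n. log_3(9) = 2. Since c=1 < 2, Case 1 applies: T(n) = Θ(n^log_b(a)) = O(n^2).

Answer: O(n^2) - Case 1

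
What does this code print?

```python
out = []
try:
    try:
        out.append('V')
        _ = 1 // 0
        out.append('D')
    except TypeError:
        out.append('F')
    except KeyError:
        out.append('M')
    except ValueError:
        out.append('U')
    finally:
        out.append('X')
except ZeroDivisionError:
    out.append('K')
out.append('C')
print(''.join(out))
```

Execution trace: 'V' (try body) → 'X' (finally) → 'K' (outer except ZeroDivisionError) → 'C' (after the try/except). Output: VXKC

Answer: VXKC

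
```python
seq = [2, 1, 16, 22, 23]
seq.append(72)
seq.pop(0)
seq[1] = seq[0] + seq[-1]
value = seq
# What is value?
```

Trace:
`seq = [2, 1, 16, 22, 23]` → seq = [2, 1, 16, 22, 23]
`seq.append(72)` → seq = [2, 1, 16, 22, 23, 72]
`seq.pop(0)` → seq = [1, 16, 22, 23, 72]
`seq[1] = seq[0] + seq[-1]` → seq = [1, 73, 22, 23, 72]
`value = seq` → value = [1, 73, 22, 23, 72]
So value = [1, 73, 22, 23, 72]

Answer: [1, 73, 22, 23, 72]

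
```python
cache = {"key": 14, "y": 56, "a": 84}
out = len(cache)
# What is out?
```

Trace:
`cache = {"key": 14, "y": 56, "a": 84}` → cache = {'key': 14, 'y': 56, 'a': 84}
`out = len(cache)` → out = 3
So out = 3

Answer: 3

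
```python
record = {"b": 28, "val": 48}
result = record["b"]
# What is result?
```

Trace:
`record = {"b": 28, "val": 48}` → record = {'b': 28, 'val': 48}
`result = record["b"]` → result = 28
So result = 28

Answer: 28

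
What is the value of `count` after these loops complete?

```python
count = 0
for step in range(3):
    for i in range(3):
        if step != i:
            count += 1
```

3² - 3 (exclude diagonal)
`count` takes the values: 0 → 1 → 2 → 3 → 4 → 5 → 6

Answer: 6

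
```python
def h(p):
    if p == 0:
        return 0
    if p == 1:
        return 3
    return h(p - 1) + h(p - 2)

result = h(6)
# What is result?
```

Build up from base cases: h(0)=0, h(1)=3, h(2)=3, h(3)=6, h(4)=9, h(5)=15, h(6)=24

Answer: 24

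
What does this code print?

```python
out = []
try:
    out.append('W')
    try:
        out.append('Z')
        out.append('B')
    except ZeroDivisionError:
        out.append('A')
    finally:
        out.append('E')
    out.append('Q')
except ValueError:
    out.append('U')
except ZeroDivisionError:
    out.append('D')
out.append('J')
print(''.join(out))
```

Execution trace: 'W' (try body) → 'Z' (inner try body) → 'B' (inner try body, no exception) → 'E' (inner finally) → 'Q' (try body, no exception) → 'J' (after the try/except). Output: WZBEQJ

Answer: WZBEQJ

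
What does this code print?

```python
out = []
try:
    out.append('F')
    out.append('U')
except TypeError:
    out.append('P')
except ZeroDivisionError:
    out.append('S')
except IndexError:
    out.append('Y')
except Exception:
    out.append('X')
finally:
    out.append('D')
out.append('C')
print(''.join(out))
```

Execution trace: 'F' (try body) → 'U' (try body, no exception) → 'D' (finally) → 'C' (after the try/except). Output: FUDC

Answer: FUDC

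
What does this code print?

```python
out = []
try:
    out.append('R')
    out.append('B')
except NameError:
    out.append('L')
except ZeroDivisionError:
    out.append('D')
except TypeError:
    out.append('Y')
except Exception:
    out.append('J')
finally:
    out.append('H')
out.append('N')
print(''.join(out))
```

Execution trace: 'R' (try body) → 'B' (try body, no exception) → 'H' (finally) → 'N' (after the try/except). Output: RBHN

Answer: RBHN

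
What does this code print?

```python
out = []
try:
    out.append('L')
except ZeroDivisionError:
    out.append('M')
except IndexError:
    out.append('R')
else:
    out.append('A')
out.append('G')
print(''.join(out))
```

Execution trace: 'L' (try body, no exception) → 'A' (else) → 'G' (after the try/except). Output: LAG

Answer: LAG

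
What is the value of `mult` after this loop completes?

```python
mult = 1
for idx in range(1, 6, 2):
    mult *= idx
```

Product of 1, 3, 5, ... up to 5
`mult` takes the values: 1 → 3 → 15

Answer: 15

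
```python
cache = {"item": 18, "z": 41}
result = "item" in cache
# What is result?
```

Trace:
`cache = {"item": 18, "z": 41}` → cache = {'item': 18, 'z': 41}
`result = "item" in cache` → result = True
So result = True

Answer: True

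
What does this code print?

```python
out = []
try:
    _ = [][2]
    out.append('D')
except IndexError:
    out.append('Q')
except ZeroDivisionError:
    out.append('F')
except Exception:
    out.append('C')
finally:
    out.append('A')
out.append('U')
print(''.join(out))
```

Execution trace: 'Q' (except IndexError) → 'A' (finally) → 'U' (after the try/except). Output: QAU

Answer: QAU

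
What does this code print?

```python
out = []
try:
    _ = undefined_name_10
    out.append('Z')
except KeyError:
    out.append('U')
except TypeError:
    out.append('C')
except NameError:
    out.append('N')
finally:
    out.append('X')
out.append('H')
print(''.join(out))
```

Execution trace: 'N' (except NameError) → 'X' (finally) → 'H' (after the try/except). Output: NXH

Answer: NXH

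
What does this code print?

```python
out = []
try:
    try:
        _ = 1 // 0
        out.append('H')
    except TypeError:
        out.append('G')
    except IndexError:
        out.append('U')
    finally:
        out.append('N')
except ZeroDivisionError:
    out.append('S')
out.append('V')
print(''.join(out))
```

Execution trace: 'N' (finally) → 'S' (outer except ZeroDivisionError) → 'V' (after the try/except). Output: NSV

Answer: NSV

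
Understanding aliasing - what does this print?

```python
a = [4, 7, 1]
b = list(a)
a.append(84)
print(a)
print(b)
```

Key concept: list() constructor creates copy.
Step by step:
`a = [4, 7, 1]` → a = [4, 7, 1]
`b = list(a)` → b = [4, 7, 1]
`a.append(84)` → a = [4, 7, 1, 84]
`print(a)` → prints [4, 7, 1, 84]
`print(b)` → prints [4, 7, 1]

Answer:
[4, 7, 1, 84]
[4, 7, 1]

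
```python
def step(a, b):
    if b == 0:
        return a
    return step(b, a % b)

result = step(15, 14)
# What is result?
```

step(15, 14) -> step(14, 1) -> step(1, 0) -> 1

Answer: 1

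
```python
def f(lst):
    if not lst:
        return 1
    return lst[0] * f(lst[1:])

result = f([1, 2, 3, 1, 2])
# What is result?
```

Product over [1, 2, 3, 1, 2] = 1 * 2 * 3 * 1 * 2 = 12

Answer: 12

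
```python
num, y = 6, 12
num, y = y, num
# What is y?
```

Trace:
`num, y = 6, 12` → num = 6; y = 12
`num, y = y, num` → num = 12; y = 6
So y = 6

Answer: 6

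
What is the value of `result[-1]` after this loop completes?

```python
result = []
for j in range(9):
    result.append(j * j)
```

Last element of squares 0 to 8
`result` takes the values: [] → [0] → [0, 1] → [0, 1, 4] → [0, 1, 4, 9] → [0, 1, 4, 9, 16] → [0, 1, 4, 9, 16, 25] → [0, 1, 4, 9, 16, 25, 36] → [0, 1, 4, 9, 16, 25, 36, 49] → [0, 1, 4, 9, 16, 25, 36, 49, 64]
So `result[-1]` = 64

Answer: 64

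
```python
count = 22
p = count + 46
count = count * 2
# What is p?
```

Trace:
`count = 22` → count = 22
`p = count + 46` → p = 68
`count = count * 2` → count = 44
So p = 68

Answer: 68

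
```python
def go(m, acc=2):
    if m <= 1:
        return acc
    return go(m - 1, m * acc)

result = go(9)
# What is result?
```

Accumulator trace (n, acc): (9, 2) -> (8, 18) -> (7, 144) -> (6, 1008) -> (5, 6048) -> (4, 30240) -> (3, 120960) -> (2, 362880) -> (1, 725760) -> return 725760

Answer: 725760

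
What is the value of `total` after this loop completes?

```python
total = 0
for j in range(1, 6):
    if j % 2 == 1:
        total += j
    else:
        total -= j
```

Add odd, subtract even
`total` takes the values: 0 → 1 → -1 → 2 → -2 → 3

Answer: 3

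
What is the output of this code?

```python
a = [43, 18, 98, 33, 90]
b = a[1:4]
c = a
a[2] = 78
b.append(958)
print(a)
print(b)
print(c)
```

Key concept: slice vs alias.
Step by step:
`a = [43, 18, 98, 33, 90]` → a = [43, 18, 98, 33, 90]
`b = a[1:4]` → b = [18, 98, 33]
`c = a` → c = [43, 18, 98, 33, 90] (same object as a)
`a[2] = 78` → a = [43, 18, 78, 33, 90] (same object as c); c = [43, 18, 78, 33, 90] (same object as a)
`b.append(958)` → b = [18, 98, 33, 958]
`print(a)` → prints [43, 18, 78, 33, 90]
`print(b)` → prints [18, 98, 33, 958]
`print(c)` → prints [43, 18, 78, 33, 90]

Answer:
[43, 18, 78, 33, 90]
[18, 98, 33, 958]
[43, 18, 78, 33, 90]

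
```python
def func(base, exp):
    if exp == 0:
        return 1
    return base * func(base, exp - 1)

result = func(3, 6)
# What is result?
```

func(3, 6) = 3 * 3 * 3 * 3 * 3 * 3 = 729

Answer: 729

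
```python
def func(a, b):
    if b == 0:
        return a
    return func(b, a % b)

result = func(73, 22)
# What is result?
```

func(73, 22) -> func(22, 7) -> func(7, 1) -> func(1, 0) -> 1

Answer: 1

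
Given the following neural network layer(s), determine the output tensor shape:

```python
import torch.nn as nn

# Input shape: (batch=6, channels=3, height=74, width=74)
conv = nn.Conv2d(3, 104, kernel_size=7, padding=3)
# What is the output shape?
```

Input: (6, 3, 74, 74) -> Output: (6, 104, 74, 74)

Answer: (6, 104, 74, 74)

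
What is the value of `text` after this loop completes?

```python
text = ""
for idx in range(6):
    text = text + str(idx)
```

Concatenate digits 0 to 5
`text` takes the values: "" → "0" → "01" → "012" → "0123" → "01234" → "012345"

Answer: "012345"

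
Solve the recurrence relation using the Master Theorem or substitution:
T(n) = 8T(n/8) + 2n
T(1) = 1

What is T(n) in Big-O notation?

By Master Theorem: a=8, b=8, f(n)=2n. Since log_8(8) = 1 and f(n) = Θ(n^1), Case 2 applies. T(n) = O(n log n).

Answer: O(n log n)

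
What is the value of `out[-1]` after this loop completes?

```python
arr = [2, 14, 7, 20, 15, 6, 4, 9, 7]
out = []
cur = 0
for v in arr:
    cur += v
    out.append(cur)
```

Cumulative sum ends at 84
`out` takes the values: [] → [2] → [2, 16] → [2, 16, 23] → [2, 16, 23, 43] → [2, 16, 23, 43, 58] → [2, 16, 23, 43, 58, 64] → [2, 16, 23, 43, 58, 64, 68] → [2, 16, 23, 43, 58, 64, 68, 77] → [2, 16, 23, 43, 58, 64, 68, 77, 84]
So `out[-1]` = 84

Answer: 84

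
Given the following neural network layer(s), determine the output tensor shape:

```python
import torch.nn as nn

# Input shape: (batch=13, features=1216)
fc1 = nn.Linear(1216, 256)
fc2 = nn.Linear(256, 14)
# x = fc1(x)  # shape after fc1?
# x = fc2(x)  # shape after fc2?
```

Input: (13, 1216) -> after fc1: (13, 256) -> Output: (13, 14)

Answer: (13, 14)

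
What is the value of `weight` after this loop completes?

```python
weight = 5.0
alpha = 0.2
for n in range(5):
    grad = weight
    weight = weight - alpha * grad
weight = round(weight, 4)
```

Gradient descent: w = 5.0 * (1 - 0.2)^5
`weight` takes the values: 5.0 → 4.0 → 3.2 → 2.56 → 2.048 → 1.6384

Answer: 1.6384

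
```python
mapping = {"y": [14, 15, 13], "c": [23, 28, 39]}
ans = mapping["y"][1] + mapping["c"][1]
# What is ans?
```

Trace:
`mapping = {"y": [14, 15, 13], "c": [23, 28, 39]}` → mapping = {'y': [14, 15, 13], 'c': [23, 28, 39]}
`ans = mapping["y"][1] + mapping["c"][1]` → ans = 43
So ans = 43

Answer: 43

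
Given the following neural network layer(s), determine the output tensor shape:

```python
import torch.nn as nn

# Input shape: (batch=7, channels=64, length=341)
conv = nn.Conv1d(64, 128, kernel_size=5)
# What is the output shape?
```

Input: (7, 64, 341) -> Output: (7, 128, 337)

Answer: (7, 128, 337)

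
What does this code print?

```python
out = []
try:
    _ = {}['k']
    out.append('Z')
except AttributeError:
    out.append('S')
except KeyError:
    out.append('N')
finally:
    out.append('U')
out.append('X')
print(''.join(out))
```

Execution trace: 'N' (except KeyError) → 'U' (finally) → 'X' (after the try/except). Output: NUX

Answer: NUX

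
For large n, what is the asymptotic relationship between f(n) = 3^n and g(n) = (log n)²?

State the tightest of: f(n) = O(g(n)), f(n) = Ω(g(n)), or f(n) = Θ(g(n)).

3^n vs (log n)²: f(n) = Ω(g(n)) but not O(g(n)) — 3^n grows strictly faster than (log n)².

Answer: f(n) = Ω(g(n)) but not O(g(n)) — 3^n grows strictly faster than (log n)².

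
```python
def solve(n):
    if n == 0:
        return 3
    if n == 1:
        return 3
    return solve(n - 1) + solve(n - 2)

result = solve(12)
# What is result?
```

Build up from base cases: solve(0)=3, solve(1)=3, solve(2)=6, solve(3)=9, solve(4)=15, solve(5)=24, solve(6)=39, ..., solve(12)=699

Answer: 699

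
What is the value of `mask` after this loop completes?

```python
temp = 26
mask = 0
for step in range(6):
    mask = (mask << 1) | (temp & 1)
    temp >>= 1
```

Reverse lowest 6 bits of 26
`mask` takes the values: 0 → 1 → 2 → 5 → 11 → 22

Answer: 22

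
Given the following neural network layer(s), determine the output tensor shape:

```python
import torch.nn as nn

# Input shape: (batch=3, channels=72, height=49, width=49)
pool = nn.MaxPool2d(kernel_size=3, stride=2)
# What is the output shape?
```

Input: (3, 72, 49, 49) -> Output: (3, 72, 24, 24)

Answer: (3, 72, 24, 24)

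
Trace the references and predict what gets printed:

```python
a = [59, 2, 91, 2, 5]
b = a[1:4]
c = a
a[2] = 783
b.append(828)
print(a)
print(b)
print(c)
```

Key concept: slice vs alias.
Step by step:
`a = [59, 2, 91, 2, 5]` → a = [59, 2, 91, 2, 5]
`b = a[1:4]` → b = [2, 91, 2]
`c = a` → c = [59, 2, 91, 2, 5] (same object as a)
`a[2] = 783` → a = [59, 2, 783, 2, 5] (same object as c); c = [59, 2, 783, 2, 5] (same object as a)
`b.append(828)` → b = [2, 91, 2, 828]
`print(a)` → prints [59, 2, 783, 2, 5]
`print(b)` → prints [2, 91, 2, 828]
`print(c)` → prints [59, 2, 783, 2, 5]

Answer:
[59, 2, 783, 2, 5]
[2, 91, 2, 828]
[59, 2, 783, 2, 5]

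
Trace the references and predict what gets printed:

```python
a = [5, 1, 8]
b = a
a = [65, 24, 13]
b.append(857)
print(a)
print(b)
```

Key concept: rebinding vs mutation: a is rebound to a new list, b still points at the original.
Step by step:
`a = [5, 1, 8]` → a = [5, 1, 8]
`b = a` → b = [5, 1, 8] (same object as a)
`a = [65, 24, 13]` → a = [65, 24, 13]
`b.append(857)` → b = [5, 1, 8, 857]
`print(a)` → prints [65, 24, 13]
`print(b)` → prints [5, 1, 8, 857]

Answer:
[65, 24, 13]
[5, 1, 8, 857]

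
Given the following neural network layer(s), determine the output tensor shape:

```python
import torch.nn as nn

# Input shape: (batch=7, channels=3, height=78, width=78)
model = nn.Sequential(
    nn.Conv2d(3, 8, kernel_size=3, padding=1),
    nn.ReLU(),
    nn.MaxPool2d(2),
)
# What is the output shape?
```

Input: (7, 3, 78, 78) -> after Conv2d: (7, 8, 78, 78) -> after ReLU: (7, 8, 78, 78) -> Output: (7, 8, 39, 39)

Answer: (7, 8, 39, 39)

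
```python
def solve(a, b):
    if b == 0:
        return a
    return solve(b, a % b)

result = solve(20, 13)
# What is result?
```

solve(20, 13) -> solve(13, 7) -> solve(7, 6) -> solve(6, 1) -> solve(1, 0) -> 1

Answer: 1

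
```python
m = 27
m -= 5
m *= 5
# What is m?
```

Trace:
`m = 27` → m = 27
`m -= 5` → m = 22
`m *= 5` → m = 110
So m = 110

Answer: 110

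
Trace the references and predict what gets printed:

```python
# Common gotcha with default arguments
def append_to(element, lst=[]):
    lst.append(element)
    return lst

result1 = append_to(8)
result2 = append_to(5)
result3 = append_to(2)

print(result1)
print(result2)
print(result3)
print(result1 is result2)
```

Key concept: mutable default argument gotcha.
Step by step:
`result1 = append_to(8)` → result1 = [8]
`result2 = append_to(5)` → result1 = [8, 5] (same object as result2); result2 = [8, 5] (same object as result1)
`result3 = append_to(2)` → result1 = [8, 5, 2] (same object as result2, result3); result2 = [8, 5, 2] (same object as result1, result3); result3 = [8, 5, 2] (same object as result1, result2)
`print(result1)` → prints [8, 5, 2]
`print(result2)` → prints [8, 5, 2]
`print(result3)` → prints [8, 5, 2]
`print(result1 is result2)` → prints True

Answer:
[8, 5, 2]
[8, 5, 2]
[8, 5, 2]
True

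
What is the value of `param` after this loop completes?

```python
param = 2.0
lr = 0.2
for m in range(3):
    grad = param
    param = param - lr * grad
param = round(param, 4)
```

Gradient descent: w = 2.0 * (1 - 0.2)^3
`param` takes the values: 2.0 → 1.6 → 1.28 → 1.024

Answer: 1.024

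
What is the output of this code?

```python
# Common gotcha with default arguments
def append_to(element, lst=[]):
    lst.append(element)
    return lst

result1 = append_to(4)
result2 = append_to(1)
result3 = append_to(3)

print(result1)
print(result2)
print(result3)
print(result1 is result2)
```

Key concept: mutable default argument gotcha.
Step by step:
`result1 = append_to(4)` → result1 = [4]
`result2 = append_to(1)` → result1 = [4, 1] (same object as result2); result2 = [4, 1] (same object as result1)
`result3 = append_to(3)` → result1 = [4, 1, 3] (same object as result2, result3); result2 = [4, 1, 3] (same object as result1, result3); result3 = [4, 1, 3] (same object as result1, result2)
`print(result1)` → prints [4, 1, 3]
`print(result2)` → prints [4, 1, 3]
`print(result3)` → prints [4, 1, 3]
`print(result1 is result2)` → prints True

Answer:
[4, 1, 3]
[4, 1, 3]
[4, 1, 3]
True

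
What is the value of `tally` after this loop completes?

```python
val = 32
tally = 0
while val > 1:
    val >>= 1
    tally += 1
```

Count right shifts until 1
`tally` takes the values: 0 → 1 → 2 → 3 → 4 → 5

Answer: 5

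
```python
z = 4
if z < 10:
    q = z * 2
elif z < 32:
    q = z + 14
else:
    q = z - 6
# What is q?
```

Trace:
`z = 4` → z = 4
`if z < 10: ...` → z < 10 is True → q = 8
So q = 8

Answer: 8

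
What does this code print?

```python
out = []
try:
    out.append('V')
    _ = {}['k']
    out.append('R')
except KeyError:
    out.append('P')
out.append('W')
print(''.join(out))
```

Execution trace: 'V' (try body) → 'P' (except KeyError) → 'W' (after the try/except). Output: VPW

Answer: VPW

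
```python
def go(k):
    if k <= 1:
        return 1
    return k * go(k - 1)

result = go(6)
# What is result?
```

go(6) = 6 * 5 * 4 * 3 * 2 * 1 = 720

Answer: 720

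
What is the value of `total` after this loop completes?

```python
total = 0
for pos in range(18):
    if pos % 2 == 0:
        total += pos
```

Sum of even numbers 0 to 17
`total` takes the values: 0 → 2 → 6 → 12 → 20 → 30 → 42 → 56 → 72

Answer: 72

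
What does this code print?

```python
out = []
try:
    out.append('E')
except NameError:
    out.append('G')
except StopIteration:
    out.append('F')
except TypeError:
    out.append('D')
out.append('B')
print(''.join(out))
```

Execution trace: 'E' (try body, no exception) → 'B' (after the try/except). Output: EB

Answer: EB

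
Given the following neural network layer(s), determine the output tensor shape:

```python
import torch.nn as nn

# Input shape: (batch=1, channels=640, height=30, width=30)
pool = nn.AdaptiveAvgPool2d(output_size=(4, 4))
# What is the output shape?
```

Input: (1, 640, 30, 30) -> Output: (1, 640, 4, 4)

Answer: (1, 640, 4, 4)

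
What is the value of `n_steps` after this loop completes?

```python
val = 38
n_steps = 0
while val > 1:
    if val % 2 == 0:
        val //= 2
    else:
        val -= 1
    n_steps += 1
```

Steps to reduce 38 to 1
`n_steps` takes the values: 0 → 1 → 2 → 3 → 4 → 5 → 6 → 7

Answer: 7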